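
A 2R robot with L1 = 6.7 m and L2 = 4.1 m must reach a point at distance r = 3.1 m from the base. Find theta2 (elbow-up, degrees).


cos(theta2) = (r^2 - L1^2 - L2^2) / (2*L1*L2)
cos(theta2) = (9.61 - 44.89 - 16.81) / 54.94
cos(theta2) = -0.948125
theta2 = 161.4642 degrees


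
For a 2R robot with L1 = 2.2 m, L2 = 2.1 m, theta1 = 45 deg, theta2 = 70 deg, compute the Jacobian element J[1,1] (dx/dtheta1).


J[1,1] = -L1*sin(t1) - L2*sin(t1+t2)
= -2.2*sin(45) - 2.1*sin(115)
= -3.4589


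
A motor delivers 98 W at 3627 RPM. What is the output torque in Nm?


omega = 3627 * 2*pi/60 = 379.8186 rad/s
tau = P / omega = 98 / 379.8186
= 0.258 Nm


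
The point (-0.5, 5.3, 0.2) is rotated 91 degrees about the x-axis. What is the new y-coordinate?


Rotation about x-axis: y' = y*cos(theta) - z*sin(theta)
= 5.3 * -0.0175 - 0.2 * 0.9998
= -0.2925


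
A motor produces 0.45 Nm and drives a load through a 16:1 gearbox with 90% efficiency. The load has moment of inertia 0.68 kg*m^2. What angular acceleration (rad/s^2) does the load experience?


tau_out = tau_motor * N * eta
= 0.45 * 16 * 0.9 = 6.48 Nm
alpha = tau_out / I = 6.48 / 0.68
= 9.5294 rad/s^2


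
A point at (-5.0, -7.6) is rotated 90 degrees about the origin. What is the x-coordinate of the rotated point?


x' = x*cos(theta) - y*sin(theta)
cos(90 deg) = 0.0, sin(90 deg) = 1.0
x' = -5.0 * 0.0 - -7.6 * 1.0
= -0.0 - -7.6
= 7.6


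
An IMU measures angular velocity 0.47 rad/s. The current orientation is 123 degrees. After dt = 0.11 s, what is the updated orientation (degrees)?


delta_theta = w * dt = 0.47 * 0.11 = 0.0517 rad
= 2.9622 deg
theta_new = 123 + 2.9622 = 125.9622 deg


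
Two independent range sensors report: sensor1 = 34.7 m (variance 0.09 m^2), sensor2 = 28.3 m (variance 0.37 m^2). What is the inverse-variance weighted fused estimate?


w1 = (1/var1) / (1/var1 + 1/var2)
   = 11.1111 / (11.1111 + 2.7027) = 0.8043
w2 = 1 - w1 = 0.1957
fused = w1*s1 + w2*s2 = 27.9109 + 5.537
= 33.4478 m


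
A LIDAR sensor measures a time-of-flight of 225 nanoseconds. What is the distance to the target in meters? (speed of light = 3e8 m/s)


tof = 225 ns = 2.25e-07 s
dist = c * tof / 2
= 3e8 * 2.25e-07 / 2
= 33.75 m


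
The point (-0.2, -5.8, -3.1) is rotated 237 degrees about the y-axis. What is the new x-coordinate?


Rotation about y-axis: x' = x*cos(theta) + z*sin(theta)
= -0.2 * -0.5446 + -3.1 * -0.8387
= 2.7088


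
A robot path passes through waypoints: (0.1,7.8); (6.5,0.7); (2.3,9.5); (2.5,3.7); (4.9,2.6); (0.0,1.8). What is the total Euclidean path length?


Segment lengths:
  seg1 = sqrt((6.4)^2 + (-7.1)^2) = 9.5588
  seg2 = sqrt((-4.2)^2 + (8.8)^2) = 9.7509
  seg3 = sqrt((0.2)^2 + (-5.8)^2) = 5.8034
  seg4 = sqrt((2.4)^2 + (-1.1)^2) = 2.6401
  seg5 = sqrt((-4.9)^2 + (-0.8)^2) = 4.9649
Total = 32.7181


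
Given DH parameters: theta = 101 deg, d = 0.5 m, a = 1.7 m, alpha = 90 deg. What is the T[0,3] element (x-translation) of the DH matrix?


T[0,3] = a * cos(theta)
= 1.7 * cos(101 deg)
= 1.7 * -0.1908
= -0.3244


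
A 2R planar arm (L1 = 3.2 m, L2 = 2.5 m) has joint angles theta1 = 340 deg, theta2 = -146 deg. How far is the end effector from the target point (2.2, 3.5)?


End effector via forward kinematics:
x = L1*cos(t1) + L2*cos(t1+t2) = 0.5813
y = L1*sin(t1) + L2*sin(t1+t2) = -1.6993
Distance to target:
d = sqrt((2.2 - 0.5813)^2 + (3.5 - -1.6993)^2)
= sqrt(2.6203 + 27.0324)
= 5.4454 m


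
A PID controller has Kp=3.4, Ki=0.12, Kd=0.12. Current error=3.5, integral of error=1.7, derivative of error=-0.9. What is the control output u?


u = Kp*e + Ki*int(e) + Kd*de/dt
= 3.4*3.5 + 0.12*1.7 + 0.12*(-0.9)
= 11.9 + 0.204 + -0.108
= 11.996


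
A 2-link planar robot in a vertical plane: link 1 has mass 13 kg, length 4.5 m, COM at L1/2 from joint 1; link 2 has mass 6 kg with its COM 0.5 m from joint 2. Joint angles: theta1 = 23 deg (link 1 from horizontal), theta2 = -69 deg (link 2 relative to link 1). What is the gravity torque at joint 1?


Horizontal distance from joint 1 to link-1 COM:
  x_c1 = (L1/2)*cos(t1) = 2.25 * 0.9205 = 2.0711 m
Horizontal distance from joint 1 to link-2 COM:
  x_c2 = L1*cos(t1) + Lc2*cos(t1+t2)
       = 4.5*0.9205 + 0.5*0.6947 = 4.4896 m
tau1 = m1*g*x_c1 + m2*g*x_c2
     = 13*9.81*2.0711 + 6*9.81*4.4896
     = 264.132 + 264.2579
     = 528.3899 Nm


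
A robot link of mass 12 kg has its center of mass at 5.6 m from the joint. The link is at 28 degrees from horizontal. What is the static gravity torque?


tau = m*g*L*cos(angle)
= 12 * 9.81 * 5.6 * cos(28 deg)
= 12 * 9.81 * 5.6 * 0.8829
= 582.0673 Nm


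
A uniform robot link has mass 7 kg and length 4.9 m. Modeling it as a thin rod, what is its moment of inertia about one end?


I = (1/3) * m * L^2
= (1/3) * 7 * 4.9^2
= 0.333333 * 7 * 24.01
= 56.0233 kg*m^2


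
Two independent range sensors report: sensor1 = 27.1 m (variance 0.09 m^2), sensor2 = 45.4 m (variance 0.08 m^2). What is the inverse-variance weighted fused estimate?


w1 = (1/var1) / (1/var1 + 1/var2)
   = 11.1111 / (11.1111 + 12.5) = 0.4706
w2 = 1 - w1 = 0.5294
fused = w1*s1 + w2*s2 = 12.7529 + 24.0353
= 36.7882 m


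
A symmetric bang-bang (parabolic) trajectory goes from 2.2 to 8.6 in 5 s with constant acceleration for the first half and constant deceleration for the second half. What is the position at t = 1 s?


Symmetric rest-to-rest: each phase covers (pf-p0)/2 in time T/2. 0.5*a*(T/2)^2 = (pf-p0)/2 => a = 4*(pf-p0)/T^2
a = 4*(8.6-2.2)/5^2 = 1.024
t = 1 is in the acceleration phase (t <= T/2).
p = p0 + 0.5*a*t^2 = 2.2 + 0.5*1.024*1^2
= 2.712


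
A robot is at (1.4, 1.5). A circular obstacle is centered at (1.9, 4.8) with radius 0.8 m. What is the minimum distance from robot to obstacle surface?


center_dist = sqrt((1.4-1.9)^2 + (1.5-4.8)^2)
= sqrt(0.25 + 10.89)
= 3.3377
min_dist = center_dist - radius = 3.3377 - 0.8 = 2.5377 m


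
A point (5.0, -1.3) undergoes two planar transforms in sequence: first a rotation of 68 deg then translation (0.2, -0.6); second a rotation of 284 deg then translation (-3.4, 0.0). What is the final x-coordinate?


After transform 1:
x1 = cos(68)*5.0 - sin(68)*-1.3 + 0.2 = 3.2784
y1 = sin(68)*5.0 + cos(68)*-1.3 + -0.6 = 3.5489
After transform 2:
x2 = cos(284)*3.2784 - sin(284)*3.5489 + -3.4
= 0.8366


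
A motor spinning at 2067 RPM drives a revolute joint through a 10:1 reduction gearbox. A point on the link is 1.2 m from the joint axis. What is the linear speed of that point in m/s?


omega_motor = 2067 * 2*pi/60 = 216.4557 rad/s
omega_joint = omega_motor / 10 = 21.6456 rad/s
v = omega_joint * r = 21.6456 * 1.2
= 25.9747 m/s


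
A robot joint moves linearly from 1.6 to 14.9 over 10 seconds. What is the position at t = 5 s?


s = t/T = 5/10 = 0.5
p(t) = p0 + (pf-p0)*s
= 1.6 + (14.9 - 1.6) * 0.5
= 8.25


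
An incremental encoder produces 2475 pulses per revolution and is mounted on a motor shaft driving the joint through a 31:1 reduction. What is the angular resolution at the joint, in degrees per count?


counts per rev = 2475
effective counts at joint = 2475 * 31 = 76725
resolution = 360 / 76725
= 0.0047 deg/count


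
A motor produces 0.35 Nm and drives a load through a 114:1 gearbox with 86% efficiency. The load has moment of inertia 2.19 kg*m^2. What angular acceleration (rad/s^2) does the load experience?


tau_out = tau_motor * N * eta
= 0.35 * 114 * 0.86 = 34.314 Nm
alpha = tau_out / I = 34.314 / 2.19
= 15.6685 rad/s^2


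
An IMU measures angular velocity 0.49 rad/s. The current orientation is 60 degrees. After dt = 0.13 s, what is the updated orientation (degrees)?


delta_theta = w * dt = 0.49 * 0.13 = 0.0637 rad
= 3.6497 deg
theta_new = 60 + 3.6497 = 63.6497 deg


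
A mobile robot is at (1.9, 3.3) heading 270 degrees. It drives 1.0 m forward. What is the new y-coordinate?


y_new = y0 + d*sin(theta)
= 3.3 + 1.0*sin(270)
= 3.3 + -1.0
= 2.3


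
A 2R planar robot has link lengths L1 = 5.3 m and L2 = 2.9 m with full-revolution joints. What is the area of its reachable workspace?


r_max = L1 + L2 = 8.2 m
r_min = |L1 - L2| = 2.4 m
Area = pi*(r_max^2 - r_min^2)
= pi*(67.24 - 5.76)
= pi * 61.48
= 193.1451 m^2


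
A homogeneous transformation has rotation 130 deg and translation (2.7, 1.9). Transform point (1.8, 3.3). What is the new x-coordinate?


x' = cos(theta)*px - sin(theta)*py + tx
= -0.6428*1.8 - 0.766*3.3 + 2.7
= -0.985


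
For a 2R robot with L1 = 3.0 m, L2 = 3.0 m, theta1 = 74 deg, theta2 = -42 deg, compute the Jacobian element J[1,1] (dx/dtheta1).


J[1,1] = -L1*sin(t1) - L2*sin(t1+t2)
= -3.0*sin(74) - 3.0*sin(32)
= -4.4735


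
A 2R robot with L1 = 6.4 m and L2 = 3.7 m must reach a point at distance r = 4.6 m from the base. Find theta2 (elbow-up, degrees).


cos(theta2) = (r^2 - L1^2 - L2^2) / (2*L1*L2)
cos(theta2) = (21.16 - 40.96 - 13.69) / 47.36
cos(theta2) = -0.707137
theta2 = 135.0024 degrees


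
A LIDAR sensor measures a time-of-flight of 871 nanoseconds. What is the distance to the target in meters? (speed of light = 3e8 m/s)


tof = 871 ns = 8.71e-07 s
dist = c * tof / 2
= 3e8 * 8.71e-07 / 2
= 130.65 m


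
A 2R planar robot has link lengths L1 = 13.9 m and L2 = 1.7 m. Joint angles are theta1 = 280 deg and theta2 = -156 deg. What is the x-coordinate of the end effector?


Convert angles to radians: theta1 = 4.8869, theta2 = -2.7227
x = L1*cos(theta1) + L2*cos(theta1+theta2)
x = 2.4137 + -0.9506
x = 1.4631


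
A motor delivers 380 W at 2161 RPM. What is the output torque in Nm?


omega = 2161 * 2*pi/60 = 226.2994 rad/s
tau = P / omega = 380 / 226.2994
= 1.6792 Nm


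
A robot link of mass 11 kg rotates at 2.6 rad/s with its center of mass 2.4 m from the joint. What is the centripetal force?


F = m * omega^2 * r
= 11 * 2.6^2 * 2.4
= 11 * 6.76 * 2.4
= 178.464 N


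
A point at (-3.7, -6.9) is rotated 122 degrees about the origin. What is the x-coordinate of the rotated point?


x' = x*cos(theta) - y*sin(theta)
cos(122 deg) = -0.5299, sin(122 deg) = 0.848
x' = -3.7 * -0.5299 - -6.9 * 0.848
= 1.9607 - -5.8515
= 7.8122


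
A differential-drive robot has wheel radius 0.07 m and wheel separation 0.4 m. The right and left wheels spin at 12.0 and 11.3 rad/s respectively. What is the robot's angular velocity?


vR = r*wR = 0.07*12.0 = 0.84 m/s
vL = r*wL = 0.07*11.3 = 0.791 m/s
v = (vR+vL)/2 = 0.8155 m/s
omega = (vR-vL)/L = 0.1225 rad/s
angular velocity = 0.1225 rad/s


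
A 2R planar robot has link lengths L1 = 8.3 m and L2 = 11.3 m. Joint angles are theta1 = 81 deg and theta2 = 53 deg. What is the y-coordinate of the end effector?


Convert angles to radians: theta1 = 1.4137, theta2 = 0.925
y = L1*sin(theta1) + L2*sin(theta1+theta2)
y = 8.1978 + 8.1285
y = 16.3264


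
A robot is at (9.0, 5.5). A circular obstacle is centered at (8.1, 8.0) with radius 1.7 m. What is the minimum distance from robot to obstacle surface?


center_dist = sqrt((9.0-8.1)^2 + (5.5-8.0)^2)
= sqrt(0.81 + 6.25)
= 2.6571
min_dist = center_dist - radius = 2.6571 - 1.7 = 0.9571 m


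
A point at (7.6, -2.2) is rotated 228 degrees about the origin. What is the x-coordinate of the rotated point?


x' = x*cos(theta) - y*sin(theta)
cos(228 deg) = -0.6691, sin(228 deg) = -0.7431
x' = 7.6 * -0.6691 - -2.2 * -0.7431
= -5.0854 - 1.6349
= -6.7203


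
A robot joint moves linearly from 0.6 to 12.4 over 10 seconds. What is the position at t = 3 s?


s = t/T = 3/10 = 0.3
p(t) = p0 + (pf-p0)*s
= 0.6 + (12.4 - 0.6) * 0.3
= 4.14


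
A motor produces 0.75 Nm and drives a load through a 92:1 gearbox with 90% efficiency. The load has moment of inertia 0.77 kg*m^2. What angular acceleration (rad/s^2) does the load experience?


tau_out = tau_motor * N * eta
= 0.75 * 92 * 0.9 = 62.1 Nm
alpha = tau_out / I = 62.1 / 0.77
= 80.6494 rad/s^2


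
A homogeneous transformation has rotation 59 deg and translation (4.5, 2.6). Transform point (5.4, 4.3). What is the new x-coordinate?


x' = cos(theta)*px - sin(theta)*py + tx
= 0.515*5.4 - 0.8572*4.3 + 4.5
= 3.5954


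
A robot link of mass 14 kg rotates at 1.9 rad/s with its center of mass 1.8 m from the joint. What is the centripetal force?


F = m * omega^2 * r
= 14 * 1.9^2 * 1.8
= 14 * 3.61 * 1.8
= 90.972 N


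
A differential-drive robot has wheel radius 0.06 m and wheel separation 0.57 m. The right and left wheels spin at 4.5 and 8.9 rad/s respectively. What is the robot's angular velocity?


vR = r*wR = 0.06*4.5 = 0.27 m/s
vL = r*wL = 0.06*8.9 = 0.534 m/s
v = (vR+vL)/2 = 0.402 m/s
omega = (vR-vL)/L = -0.4632 rad/s
angular velocity = -0.4632 rad/s


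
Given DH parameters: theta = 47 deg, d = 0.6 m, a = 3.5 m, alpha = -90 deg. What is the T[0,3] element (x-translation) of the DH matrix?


T[0,3] = a * cos(theta)
= 3.5 * cos(47 deg)
= 3.5 * 0.682
= 2.387


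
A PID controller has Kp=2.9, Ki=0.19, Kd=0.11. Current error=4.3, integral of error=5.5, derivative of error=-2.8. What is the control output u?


u = Kp*e + Ki*int(e) + Kd*de/dt
= 2.9*4.3 + 0.19*5.5 + 0.11*(-2.8)
= 12.47 + 1.045 + -0.308
= 13.207


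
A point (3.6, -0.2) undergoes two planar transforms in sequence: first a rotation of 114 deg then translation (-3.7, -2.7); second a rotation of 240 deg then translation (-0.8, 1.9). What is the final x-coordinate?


After transform 1:
x1 = cos(114)*3.6 - sin(114)*-0.2 + -3.7 = -4.9815
y1 = sin(114)*3.6 + cos(114)*-0.2 + -2.7 = 0.6701
After transform 2:
x2 = cos(240)*-4.9815 - sin(240)*0.6701 + -0.8
= 2.2711


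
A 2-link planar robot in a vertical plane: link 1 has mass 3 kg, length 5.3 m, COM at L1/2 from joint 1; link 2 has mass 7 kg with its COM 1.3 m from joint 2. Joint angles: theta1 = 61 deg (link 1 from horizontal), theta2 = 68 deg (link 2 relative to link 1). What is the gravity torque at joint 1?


Horizontal distance from joint 1 to link-1 COM:
  x_c1 = (L1/2)*cos(t1) = 2.65 * 0.4848 = 1.2847 m
Horizontal distance from joint 1 to link-2 COM:
  x_c2 = L1*cos(t1) + Lc2*cos(t1+t2)
       = 5.3*0.4848 + 1.3*-0.6293 = 1.7514 m
tau1 = m1*g*x_c1 + m2*g*x_c2
     = 3*9.81*1.2847 + 7*9.81*1.7514
     = 37.8101 + 120.2669
     = 158.0769 Nm


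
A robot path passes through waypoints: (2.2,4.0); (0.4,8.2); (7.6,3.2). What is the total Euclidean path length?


Segment lengths:
  seg1 = sqrt((-1.8)^2 + (4.2)^2) = 4.5695
  seg2 = sqrt((7.2)^2 + (-5.0)^2) = 8.7658
Total = 13.3353


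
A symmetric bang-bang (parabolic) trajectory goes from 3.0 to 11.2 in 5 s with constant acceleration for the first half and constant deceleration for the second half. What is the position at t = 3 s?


Symmetric rest-to-rest: each phase covers (pf-p0)/2 in time T/2. 0.5*a*(T/2)^2 = (pf-p0)/2 => a = 4*(pf-p0)/T^2
a = 4*(11.2-3.0)/5^2 = 1.312
t = 3 is in the deceleration phase (t > T/2).
p = pf - 0.5*a*(T-t)^2 = 11.2 - 0.5*1.312*2^2
= 8.576


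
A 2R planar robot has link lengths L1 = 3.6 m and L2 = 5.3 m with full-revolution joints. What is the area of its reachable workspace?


r_max = L1 + L2 = 8.9 m
r_min = |L1 - L2| = 1.7 m
Area = pi*(r_max^2 - r_min^2)
= pi*(79.21 - 2.89)
= pi * 76.32
= 239.7664 m^2


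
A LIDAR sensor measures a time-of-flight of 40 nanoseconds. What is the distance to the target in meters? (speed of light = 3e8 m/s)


tof = 40 ns = 4e-08 s
dist = c * tof / 2
= 3e8 * 4e-08 / 2
= 6.0 m


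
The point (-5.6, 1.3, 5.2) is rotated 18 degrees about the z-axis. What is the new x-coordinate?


Rotation about z-axis: x' = x*cos(theta) - y*sin(theta)
= -5.6 * 0.9511 - 1.3 * 0.309
= -5.7276


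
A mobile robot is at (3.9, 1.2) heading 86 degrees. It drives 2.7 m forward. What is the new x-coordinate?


x_new = x0 + d*cos(theta)
= 3.9 + 2.7*cos(86)
= 3.9 + 0.1883
= 4.0883


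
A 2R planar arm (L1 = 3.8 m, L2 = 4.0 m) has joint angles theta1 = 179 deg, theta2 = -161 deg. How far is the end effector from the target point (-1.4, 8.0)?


End effector via forward kinematics:
x = L1*cos(t1) + L2*cos(t1+t2) = 0.0048
y = L1*sin(t1) + L2*sin(t1+t2) = 1.3024
Distance to target:
d = sqrt((-1.4 - 0.0048)^2 + (8.0 - 1.3024)^2)
= sqrt(1.9735 + 44.858)
= 6.8434 m


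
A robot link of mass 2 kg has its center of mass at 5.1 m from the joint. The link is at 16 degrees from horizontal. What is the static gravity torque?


tau = m*g*L*cos(angle)
= 2 * 9.81 * 5.1 * cos(16 deg)
= 2 * 9.81 * 5.1 * 0.9613
= 96.1858 Nm


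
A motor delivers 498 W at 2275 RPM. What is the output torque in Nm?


omega = 2275 * 2*pi/60 = 238.2374 rad/s
tau = P / omega = 498 / 238.2374
= 2.0904 Nm


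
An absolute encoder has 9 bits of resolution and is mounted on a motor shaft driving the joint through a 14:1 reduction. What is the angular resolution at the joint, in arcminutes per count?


counts = 2^9 = 512
effective counts at joint = 512 * 14 = 7168
resolution = 360*60 / 7168
= 3.0134 arcmin/count


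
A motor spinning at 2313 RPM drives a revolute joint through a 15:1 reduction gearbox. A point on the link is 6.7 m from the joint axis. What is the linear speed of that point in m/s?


omega_motor = 2313 * 2*pi/60 = 242.2168 rad/s
omega_joint = omega_motor / 15 = 16.1478 rad/s
v = omega_joint * r = 16.1478 * 6.7
= 108.1902 m/s


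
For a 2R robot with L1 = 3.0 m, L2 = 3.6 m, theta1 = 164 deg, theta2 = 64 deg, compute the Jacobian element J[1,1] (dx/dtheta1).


J[1,1] = -L1*sin(t1) - L2*sin(t1+t2)
= -3.0*sin(164) - 3.6*sin(228)
= 1.8484


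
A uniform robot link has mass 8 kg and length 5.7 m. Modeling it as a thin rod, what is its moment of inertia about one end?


I = (1/3) * m * L^2
= (1/3) * 8 * 5.7^2
= 0.333333 * 8 * 32.49
= 86.64 kg*m^2


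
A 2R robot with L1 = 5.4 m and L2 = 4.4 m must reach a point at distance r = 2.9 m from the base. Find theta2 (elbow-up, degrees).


cos(theta2) = (r^2 - L1^2 - L2^2) / (2*L1*L2)
cos(theta2) = (8.41 - 29.16 - 19.36) / 47.52
cos(theta2) = -0.844066
theta2 = 147.572 degrees


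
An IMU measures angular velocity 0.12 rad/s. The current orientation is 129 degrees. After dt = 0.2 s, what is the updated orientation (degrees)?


delta_theta = w * dt = 0.12 * 0.2 = 0.024 rad
= 1.3751 deg
theta_new = 129 + 1.3751 = 130.3751 deg


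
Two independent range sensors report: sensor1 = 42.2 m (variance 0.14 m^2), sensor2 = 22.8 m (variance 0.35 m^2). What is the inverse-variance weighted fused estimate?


w1 = (1/var1) / (1/var1 + 1/var2)
   = 7.1429 / (7.1429 + 2.8571) = 0.7143
w2 = 1 - w1 = 0.2857
fused = w1*s1 + w2*s2 = 30.1429 + 6.5143
= 36.6571 m


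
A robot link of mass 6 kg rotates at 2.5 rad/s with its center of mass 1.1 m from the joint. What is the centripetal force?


F = m * omega^2 * r
= 6 * 2.5^2 * 1.1
= 6 * 6.25 * 1.1
= 41.25 N


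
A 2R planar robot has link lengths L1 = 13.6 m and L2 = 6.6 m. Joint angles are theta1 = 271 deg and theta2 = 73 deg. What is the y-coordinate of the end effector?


Convert angles to radians: theta1 = 4.7298, theta2 = 1.2741
y = L1*sin(theta1) + L2*sin(theta1+theta2)
y = -13.5979 + -1.8192
y = -15.4171


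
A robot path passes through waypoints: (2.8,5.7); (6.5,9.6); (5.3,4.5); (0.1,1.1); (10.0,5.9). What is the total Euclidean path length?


Segment lengths:
  seg1 = sqrt((3.7)^2 + (3.9)^2) = 5.3759
  seg2 = sqrt((-1.2)^2 + (-5.1)^2) = 5.2393
  seg3 = sqrt((-5.2)^2 + (-3.4)^2) = 6.2129
  seg4 = sqrt((9.9)^2 + (4.8)^2) = 11.0023
Total = 27.8303


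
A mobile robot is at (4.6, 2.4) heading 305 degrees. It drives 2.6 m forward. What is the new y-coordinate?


y_new = y0 + d*sin(theta)
= 2.4 + 2.6*sin(305)
= 2.4 + -2.1298
= 0.2702


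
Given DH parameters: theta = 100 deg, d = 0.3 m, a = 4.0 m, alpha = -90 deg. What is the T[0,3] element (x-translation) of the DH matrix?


T[0,3] = a * cos(theta)
= 4.0 * cos(100 deg)
= 4.0 * -0.1736
= -0.6946


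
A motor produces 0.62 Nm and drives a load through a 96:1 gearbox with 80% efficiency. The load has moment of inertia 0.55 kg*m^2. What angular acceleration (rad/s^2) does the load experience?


tau_out = tau_motor * N * eta
= 0.62 * 96 * 0.8 = 47.616 Nm
alpha = tau_out / I = 47.616 / 0.55
= 86.5745 rad/s^2


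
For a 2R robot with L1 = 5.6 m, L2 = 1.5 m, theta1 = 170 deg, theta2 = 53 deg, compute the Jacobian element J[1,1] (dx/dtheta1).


J[1,1] = -L1*sin(t1) - L2*sin(t1+t2)
= -5.6*sin(170) - 1.5*sin(223)
= 0.0506


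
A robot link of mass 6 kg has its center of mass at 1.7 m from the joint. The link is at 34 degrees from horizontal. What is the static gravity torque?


tau = m*g*L*cos(angle)
= 6 * 9.81 * 1.7 * cos(34 deg)
= 6 * 9.81 * 1.7 * 0.829
= 82.9552 Nm


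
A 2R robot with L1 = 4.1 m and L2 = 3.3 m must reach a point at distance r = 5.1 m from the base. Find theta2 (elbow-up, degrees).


cos(theta2) = (r^2 - L1^2 - L2^2) / (2*L1*L2)
cos(theta2) = (26.01 - 16.81 - 10.89) / 27.06
cos(theta2) = -0.062454
theta2 = 93.5807 degrees


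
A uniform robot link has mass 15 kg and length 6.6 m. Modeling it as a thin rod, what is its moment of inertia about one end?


I = (1/3) * m * L^2
= (1/3) * 15 * 6.6^2
= 0.333333 * 15 * 43.56
= 217.8 kg*m^2


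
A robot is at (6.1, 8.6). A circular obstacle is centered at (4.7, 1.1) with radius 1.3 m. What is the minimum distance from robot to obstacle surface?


center_dist = sqrt((6.1-4.7)^2 + (8.6-1.1)^2)
= sqrt(1.96 + 56.25)
= 7.6295
min_dist = center_dist - radius = 7.6295 - 1.3 = 6.3295 m


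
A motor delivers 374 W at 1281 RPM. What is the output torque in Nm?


omega = 1281 * 2*pi/60 = 134.146 rad/s
tau = P / omega = 374 / 134.146
= 2.788 Nm


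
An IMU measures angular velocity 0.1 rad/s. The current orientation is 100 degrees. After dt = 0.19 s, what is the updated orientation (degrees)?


delta_theta = w * dt = 0.1 * 0.19 = 0.019 rad
= 1.0886 deg
theta_new = 100 + 1.0886 = 101.0886 deg


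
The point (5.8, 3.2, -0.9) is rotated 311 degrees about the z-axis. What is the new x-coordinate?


Rotation about z-axis: x' = x*cos(theta) - y*sin(theta)
= 5.8 * 0.6561 - 3.2 * -0.7547
= 6.2202


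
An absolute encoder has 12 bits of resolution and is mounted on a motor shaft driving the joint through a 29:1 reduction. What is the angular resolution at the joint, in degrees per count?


counts = 2^12 = 4096
effective counts at joint = 4096 * 29 = 118784
resolution = 360 / 118784
= 0.003 deg/count


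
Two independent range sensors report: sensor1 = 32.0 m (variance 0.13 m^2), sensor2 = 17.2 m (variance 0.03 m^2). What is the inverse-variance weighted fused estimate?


w1 = (1/var1) / (1/var1 + 1/var2)
   = 7.6923 / (7.6923 + 33.3333) = 0.1875
w2 = 1 - w1 = 0.8125
fused = w1*s1 + w2*s2 = 6.0 + 13.975
= 19.975 m


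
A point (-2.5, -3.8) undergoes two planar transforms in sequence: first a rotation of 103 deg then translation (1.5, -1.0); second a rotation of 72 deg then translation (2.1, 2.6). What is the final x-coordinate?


After transform 1:
x1 = cos(103)*-2.5 - sin(103)*-3.8 + 1.5 = 5.765
y1 = sin(103)*-2.5 + cos(103)*-3.8 + -1.0 = -2.5811
After transform 2:
x2 = cos(72)*5.765 - sin(72)*-2.5811 + 2.1
= 6.3363


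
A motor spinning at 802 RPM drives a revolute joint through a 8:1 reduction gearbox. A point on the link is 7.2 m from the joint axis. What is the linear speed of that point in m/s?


omega_motor = 802 * 2*pi/60 = 83.9852 rad/s
omega_joint = omega_motor / 8 = 10.4982 rad/s
v = omega_joint * r = 10.4982 * 7.2
= 75.5867 m/s


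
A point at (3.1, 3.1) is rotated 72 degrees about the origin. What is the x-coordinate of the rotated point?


x' = x*cos(theta) - y*sin(theta)
cos(72 deg) = 0.309, sin(72 deg) = 0.9511
x' = 3.1 * 0.309 - 3.1 * 0.9511
= 0.958 - 2.9483
= -1.9903


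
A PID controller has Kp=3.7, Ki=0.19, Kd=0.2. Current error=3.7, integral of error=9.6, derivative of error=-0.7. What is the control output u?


u = Kp*e + Ki*int(e) + Kd*de/dt
= 3.7*3.7 + 0.19*9.6 + 0.2*(-0.7)
= 13.69 + 1.824 + -0.14
= 15.374


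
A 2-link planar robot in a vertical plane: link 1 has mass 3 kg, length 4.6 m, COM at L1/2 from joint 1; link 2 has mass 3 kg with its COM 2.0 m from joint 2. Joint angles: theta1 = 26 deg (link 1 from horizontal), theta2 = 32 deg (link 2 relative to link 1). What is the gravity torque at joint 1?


Horizontal distance from joint 1 to link-1 COM:
  x_c1 = (L1/2)*cos(t1) = 2.3 * 0.8988 = 2.0672 m
Horizontal distance from joint 1 to link-2 COM:
  x_c2 = L1*cos(t1) + Lc2*cos(t1+t2)
       = 4.6*0.8988 + 2.0*0.5299 = 5.1943 m
tau1 = m1*g*x_c1 + m2*g*x_c2
     = 3*9.81*2.0672 + 3*9.81*5.1943
     = 60.8385 + 152.868
     = 213.7065 Nm


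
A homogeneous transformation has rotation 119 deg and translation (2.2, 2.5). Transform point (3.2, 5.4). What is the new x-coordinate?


x' = cos(theta)*px - sin(theta)*py + tx
= -0.4848*3.2 - 0.8746*5.4 + 2.2
= -4.0743


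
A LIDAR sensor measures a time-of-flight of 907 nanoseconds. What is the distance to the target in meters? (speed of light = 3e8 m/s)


tof = 907 ns = 9.07e-07 s
dist = c * tof / 2
= 3e8 * 9.07e-07 / 2
= 136.05 m


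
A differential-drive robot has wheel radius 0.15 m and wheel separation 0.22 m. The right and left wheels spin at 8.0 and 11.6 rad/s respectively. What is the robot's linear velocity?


vR = r*wR = 0.15*8.0 = 1.2 m/s
vL = r*wL = 0.15*11.6 = 1.74 m/s
v = (vR+vL)/2 = 1.47 m/s
omega = (vR-vL)/L = -2.4545 rad/s
linear velocity = 1.47 m/s


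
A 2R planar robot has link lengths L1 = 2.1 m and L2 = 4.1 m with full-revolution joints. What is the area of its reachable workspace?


r_max = L1 + L2 = 6.2 m
r_min = |L1 - L2| = 2.0 m
Area = pi*(r_max^2 - r_min^2)
= pi*(38.44 - 4.0)
= pi * 34.44
= 108.1965 m^2


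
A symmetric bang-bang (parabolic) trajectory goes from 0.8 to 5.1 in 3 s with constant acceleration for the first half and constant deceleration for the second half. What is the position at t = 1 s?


Symmetric rest-to-rest: each phase covers (pf-p0)/2 in time T/2. 0.5*a*(T/2)^2 = (pf-p0)/2 => a = 4*(pf-p0)/T^2
a = 4*(5.1-0.8)/3^2 = 1.9111
t = 1 is in the acceleration phase (t <= T/2).
p = p0 + 0.5*a*t^2 = 0.8 + 0.5*1.9111*1^2
= 1.7556


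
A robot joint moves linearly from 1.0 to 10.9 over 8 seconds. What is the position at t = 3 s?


s = t/T = 3/8 = 0.375
p(t) = p0 + (pf-p0)*s
= 1.0 + (10.9 - 1.0) * 0.375
= 4.7125


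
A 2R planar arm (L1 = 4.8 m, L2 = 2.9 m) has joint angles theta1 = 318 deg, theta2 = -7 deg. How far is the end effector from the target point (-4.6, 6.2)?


End effector via forward kinematics:
x = L1*cos(t1) + L2*cos(t1+t2) = 5.4697
y = L1*sin(t1) + L2*sin(t1+t2) = -5.4005
Distance to target:
d = sqrt((-4.6 - 5.4697)^2 + (6.2 - -5.4005)^2)
= sqrt(101.3982 + 134.5712)
= 15.3613 m


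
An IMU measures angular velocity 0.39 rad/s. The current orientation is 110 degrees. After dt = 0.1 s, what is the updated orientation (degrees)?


delta_theta = w * dt = 0.39 * 0.1 = 0.039 rad
= 2.2345 deg
theta_new = 110 + 2.2345 = 112.2345 deg


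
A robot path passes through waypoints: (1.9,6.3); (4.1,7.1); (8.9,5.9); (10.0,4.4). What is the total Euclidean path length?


Segment lengths:
  seg1 = sqrt((2.2)^2 + (0.8)^2) = 2.3409
  seg2 = sqrt((4.8)^2 + (-1.2)^2) = 4.9477
  seg3 = sqrt((1.1)^2 + (-1.5)^2) = 1.8601
Total = 9.1488


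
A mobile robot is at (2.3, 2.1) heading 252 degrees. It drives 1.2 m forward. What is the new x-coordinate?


x_new = x0 + d*cos(theta)
= 2.3 + 1.2*cos(252)
= 2.3 + -0.3708
= 1.9292


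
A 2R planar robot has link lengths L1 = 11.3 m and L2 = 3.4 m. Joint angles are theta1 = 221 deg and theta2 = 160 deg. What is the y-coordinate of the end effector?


Convert angles to radians: theta1 = 3.8572, theta2 = 2.7925
y = L1*sin(theta1) + L2*sin(theta1+theta2)
y = -7.4135 + 1.2185
y = -6.195


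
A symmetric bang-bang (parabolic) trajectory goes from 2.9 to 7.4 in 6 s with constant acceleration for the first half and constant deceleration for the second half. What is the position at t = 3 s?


Symmetric rest-to-rest: each phase covers (pf-p0)/2 in time T/2. 0.5*a*(T/2)^2 = (pf-p0)/2 => a = 4*(pf-p0)/T^2
a = 4*(7.4-2.9)/6^2 = 0.5
t = 3 is in the acceleration phase (t <= T/2).
p = p0 + 0.5*a*t^2 = 2.9 + 0.5*0.5*3^2
= 5.15


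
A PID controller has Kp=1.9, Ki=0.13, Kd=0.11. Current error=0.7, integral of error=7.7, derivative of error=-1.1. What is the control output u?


u = Kp*e + Ki*int(e) + Kd*de/dt
= 1.9*0.7 + 0.13*7.7 + 0.11*(-1.1)
= 1.33 + 1.001 + -0.121
= 2.21


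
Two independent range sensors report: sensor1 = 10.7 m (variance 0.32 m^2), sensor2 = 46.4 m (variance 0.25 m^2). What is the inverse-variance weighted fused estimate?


w1 = (1/var1) / (1/var1 + 1/var2)
   = 3.125 / (3.125 + 4.0) = 0.4386
w2 = 1 - w1 = 0.5614
fused = w1*s1 + w2*s2 = 4.693 + 26.0491
= 30.7421 m


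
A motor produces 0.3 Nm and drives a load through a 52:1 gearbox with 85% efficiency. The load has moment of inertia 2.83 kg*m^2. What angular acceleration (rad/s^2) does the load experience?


tau_out = tau_motor * N * eta
= 0.3 * 52 * 0.85 = 13.26 Nm
alpha = tau_out / I = 13.26 / 2.83
= 4.6855 rad/s^2


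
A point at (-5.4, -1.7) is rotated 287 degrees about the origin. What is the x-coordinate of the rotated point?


x' = x*cos(theta) - y*sin(theta)
cos(287 deg) = 0.2924, sin(287 deg) = -0.9563
x' = -5.4 * 0.2924 - -1.7 * -0.9563
= -1.5788 - 1.6257
= -3.2045


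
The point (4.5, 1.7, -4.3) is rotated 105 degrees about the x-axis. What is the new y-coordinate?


Rotation about x-axis: y' = y*cos(theta) - z*sin(theta)
= 1.7 * -0.2588 - -4.3 * 0.9659
= 3.7135


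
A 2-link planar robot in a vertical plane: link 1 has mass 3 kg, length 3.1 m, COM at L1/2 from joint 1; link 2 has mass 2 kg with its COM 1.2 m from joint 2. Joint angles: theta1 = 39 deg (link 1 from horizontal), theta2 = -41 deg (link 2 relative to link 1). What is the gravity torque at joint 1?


Horizontal distance from joint 1 to link-1 COM:
  x_c1 = (L1/2)*cos(t1) = 1.55 * 0.7771 = 1.2046 m
Horizontal distance from joint 1 to link-2 COM:
  x_c2 = L1*cos(t1) + Lc2*cos(t1+t2)
       = 3.1*0.7771 + 1.2*0.9994 = 3.6084 m
tau1 = m1*g*x_c1 + m2*g*x_c2
     = 3*9.81*1.2046 + 2*9.81*3.6084
     = 35.4507 + 70.7972
     = 106.2479 Nm


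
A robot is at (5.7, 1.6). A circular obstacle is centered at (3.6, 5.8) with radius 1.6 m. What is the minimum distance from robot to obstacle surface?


center_dist = sqrt((5.7-3.6)^2 + (1.6-5.8)^2)
= sqrt(4.41 + 17.64)
= 4.6957
min_dist = center_dist - radius = 4.6957 - 1.6 = 3.0957 m


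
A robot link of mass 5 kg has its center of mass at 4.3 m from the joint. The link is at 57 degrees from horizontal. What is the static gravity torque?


tau = m*g*L*cos(angle)
= 5 * 9.81 * 4.3 * cos(57 deg)
= 5 * 9.81 * 4.3 * 0.5446
= 114.8725 Nm


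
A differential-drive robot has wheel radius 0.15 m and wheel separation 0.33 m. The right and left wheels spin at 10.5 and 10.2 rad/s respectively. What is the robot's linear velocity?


vR = r*wR = 0.15*10.5 = 1.575 m/s
vL = r*wL = 0.15*10.2 = 1.53 m/s
v = (vR+vL)/2 = 1.5525 m/s
omega = (vR-vL)/L = 0.1364 rad/s
linear velocity = 1.5525 m/s


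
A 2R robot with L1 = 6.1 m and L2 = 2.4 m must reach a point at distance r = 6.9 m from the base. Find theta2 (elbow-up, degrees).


cos(theta2) = (r^2 - L1^2 - L2^2) / (2*L1*L2)
cos(theta2) = (47.61 - 37.21 - 5.76) / 29.28
cos(theta2) = 0.15847
theta2 = 80.8819 degrees


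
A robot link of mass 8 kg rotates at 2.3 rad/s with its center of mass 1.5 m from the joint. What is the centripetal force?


F = m * omega^2 * r
= 8 * 2.3^2 * 1.5
= 8 * 5.29 * 1.5
= 63.48 N


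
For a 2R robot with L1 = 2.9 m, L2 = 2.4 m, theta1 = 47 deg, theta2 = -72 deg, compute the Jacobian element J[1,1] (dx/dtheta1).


J[1,1] = -L1*sin(t1) - L2*sin(t1+t2)
= -2.9*sin(47) - 2.4*sin(-25)
= -1.1066


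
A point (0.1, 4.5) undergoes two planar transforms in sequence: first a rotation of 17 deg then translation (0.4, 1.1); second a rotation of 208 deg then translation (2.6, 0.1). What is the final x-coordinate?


After transform 1:
x1 = cos(17)*0.1 - sin(17)*4.5 + 0.4 = -0.82
y1 = sin(17)*0.1 + cos(17)*4.5 + 1.1 = 5.4326
After transform 2:
x2 = cos(208)*-0.82 - sin(208)*5.4326 + 2.6
= 5.8745


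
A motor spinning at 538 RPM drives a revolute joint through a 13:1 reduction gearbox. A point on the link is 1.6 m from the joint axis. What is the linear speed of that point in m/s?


omega_motor = 538 * 2*pi/60 = 56.3392 rad/s
omega_joint = omega_motor / 13 = 4.3338 rad/s
v = omega_joint * r = 4.3338 * 1.6
= 6.9341 m/s


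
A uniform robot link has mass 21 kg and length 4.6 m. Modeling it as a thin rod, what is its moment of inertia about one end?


I = (1/3) * m * L^2
= (1/3) * 21 * 4.6^2
= 0.333333 * 21 * 21.16
= 148.12 kg*m^2


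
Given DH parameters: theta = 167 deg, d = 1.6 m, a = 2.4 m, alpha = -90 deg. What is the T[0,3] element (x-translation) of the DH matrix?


T[0,3] = a * cos(theta)
= 2.4 * cos(167 deg)
= 2.4 * -0.9744
= -2.3385


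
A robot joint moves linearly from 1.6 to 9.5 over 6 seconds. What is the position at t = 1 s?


s = t/T = 1/6 = 0.1667
p(t) = p0 + (pf-p0)*s
= 1.6 + (9.5 - 1.6) * 0.1667
= 2.9167


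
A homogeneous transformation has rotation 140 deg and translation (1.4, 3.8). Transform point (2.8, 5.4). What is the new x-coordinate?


x' = cos(theta)*px - sin(theta)*py + tx
= -0.766*2.8 - 0.6428*5.4 + 1.4
= -4.216


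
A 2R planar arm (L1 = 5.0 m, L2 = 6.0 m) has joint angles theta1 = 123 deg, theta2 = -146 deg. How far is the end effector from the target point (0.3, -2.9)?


End effector via forward kinematics:
x = L1*cos(t1) + L2*cos(t1+t2) = 2.7998
y = L1*sin(t1) + L2*sin(t1+t2) = 1.849
Distance to target:
d = sqrt((0.3 - 2.7998)^2 + (-2.9 - 1.849)^2)
= sqrt(6.2492 + 22.5527)
= 5.3667 m


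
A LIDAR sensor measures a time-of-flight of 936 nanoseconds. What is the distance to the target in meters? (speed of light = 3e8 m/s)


tof = 936 ns = 9.36e-07 s
dist = c * tof / 2
= 3e8 * 9.36e-07 / 2
= 140.4 m


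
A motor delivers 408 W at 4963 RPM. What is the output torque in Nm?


omega = 4963 * 2*pi/60 = 519.7241 rad/s
tau = P / omega = 408 / 519.7241
= 0.785 Nm


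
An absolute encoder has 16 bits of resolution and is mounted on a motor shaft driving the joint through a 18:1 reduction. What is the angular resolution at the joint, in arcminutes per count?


counts = 2^16 = 65536
effective counts at joint = 65536 * 18 = 1179648
resolution = 360*60 / 1179648
= 0.0183 arcmin/count


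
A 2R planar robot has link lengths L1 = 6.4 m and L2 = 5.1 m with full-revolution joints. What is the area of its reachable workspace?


r_max = L1 + L2 = 11.5 m
r_min = |L1 - L2| = 1.3 m
Area = pi*(r_max^2 - r_min^2)
= pi*(132.25 - 1.69)
= pi * 130.56
= 410.1663 m^2


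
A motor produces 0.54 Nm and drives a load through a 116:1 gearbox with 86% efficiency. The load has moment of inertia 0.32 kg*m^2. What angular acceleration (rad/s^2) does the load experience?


tau_out = tau_motor * N * eta
= 0.54 * 116 * 0.86 = 53.8704 Nm
alpha = tau_out / I = 53.8704 / 0.32
= 168.345 rad/s^2


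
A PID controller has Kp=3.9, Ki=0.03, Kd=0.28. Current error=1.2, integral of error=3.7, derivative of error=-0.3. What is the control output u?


u = Kp*e + Ki*int(e) + Kd*de/dt
= 3.9*1.2 + 0.03*3.7 + 0.28*(-0.3)
= 4.68 + 0.111 + -0.084
= 4.707


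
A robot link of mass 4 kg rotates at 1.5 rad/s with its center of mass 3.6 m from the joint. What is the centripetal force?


F = m * omega^2 * r
= 4 * 1.5^2 * 3.6
= 4 * 2.25 * 3.6
= 32.4 N


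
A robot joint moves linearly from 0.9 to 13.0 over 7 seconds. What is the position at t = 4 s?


s = t/T = 4/7 = 0.5714
p(t) = p0 + (pf-p0)*s
= 0.9 + (13.0 - 0.9) * 0.5714
= 7.8143


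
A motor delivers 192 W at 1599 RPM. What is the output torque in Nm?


omega = 1599 * 2*pi/60 = 167.4469 rad/s
tau = P / omega = 192 / 167.4469
= 1.1466 Nm


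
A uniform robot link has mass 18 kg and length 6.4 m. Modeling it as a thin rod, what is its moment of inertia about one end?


I = (1/3) * m * L^2
= (1/3) * 18 * 6.4^2
= 0.333333 * 18 * 40.96
= 245.76 kg*m^2


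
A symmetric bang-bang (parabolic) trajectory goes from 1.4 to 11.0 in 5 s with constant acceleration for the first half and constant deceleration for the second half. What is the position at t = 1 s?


Symmetric rest-to-rest: each phase covers (pf-p0)/2 in time T/2. 0.5*a*(T/2)^2 = (pf-p0)/2 => a = 4*(pf-p0)/T^2
a = 4*(11.0-1.4)/5^2 = 1.536
t = 1 is in the acceleration phase (t <= T/2).
p = p0 + 0.5*a*t^2 = 1.4 + 0.5*1.536*1^2
= 2.168


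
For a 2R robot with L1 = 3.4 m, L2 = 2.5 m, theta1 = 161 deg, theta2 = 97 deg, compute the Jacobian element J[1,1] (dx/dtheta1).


J[1,1] = -L1*sin(t1) - L2*sin(t1+t2)
= -3.4*sin(161) - 2.5*sin(258)
= 1.3384


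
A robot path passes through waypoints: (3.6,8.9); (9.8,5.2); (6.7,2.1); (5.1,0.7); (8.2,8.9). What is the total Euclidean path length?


Segment lengths:
  seg1 = sqrt((6.2)^2 + (-3.7)^2) = 7.2201
  seg2 = sqrt((-3.1)^2 + (-3.1)^2) = 4.3841
  seg3 = sqrt((-1.6)^2 + (-1.4)^2) = 2.126
  seg4 = sqrt((3.1)^2 + (8.2)^2) = 8.7664
Total = 22.4966


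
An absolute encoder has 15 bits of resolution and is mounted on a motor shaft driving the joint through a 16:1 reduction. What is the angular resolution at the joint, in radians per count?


counts = 2^15 = 32768
effective counts at joint = 32768 * 16 = 524288
resolution = 2*pi / 524288
= 1.1984e-05 rad/count


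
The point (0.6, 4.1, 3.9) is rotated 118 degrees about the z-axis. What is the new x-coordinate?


Rotation about z-axis: x' = x*cos(theta) - y*sin(theta)
= 0.6 * -0.4695 - 4.1 * 0.8829
= -3.9018


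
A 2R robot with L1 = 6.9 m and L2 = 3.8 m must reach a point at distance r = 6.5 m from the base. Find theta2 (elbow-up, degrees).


cos(theta2) = (r^2 - L1^2 - L2^2) / (2*L1*L2)
cos(theta2) = (42.25 - 47.61 - 14.44) / 52.44
cos(theta2) = -0.377574
theta2 = 112.1835 degrees


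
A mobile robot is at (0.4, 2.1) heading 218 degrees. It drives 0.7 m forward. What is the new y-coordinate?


y_new = y0 + d*sin(theta)
= 2.1 + 0.7*sin(218)
= 2.1 + -0.431
= 1.669


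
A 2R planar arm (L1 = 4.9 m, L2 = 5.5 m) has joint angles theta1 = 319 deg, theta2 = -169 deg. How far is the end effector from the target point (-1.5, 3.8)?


End effector via forward kinematics:
x = L1*cos(t1) + L2*cos(t1+t2) = -1.0651
y = L1*sin(t1) + L2*sin(t1+t2) = -0.4647
Distance to target:
d = sqrt((-1.5 - -1.0651)^2 + (3.8 - -0.4647)^2)
= sqrt(0.1892 + 18.1876)
= 4.2868 m


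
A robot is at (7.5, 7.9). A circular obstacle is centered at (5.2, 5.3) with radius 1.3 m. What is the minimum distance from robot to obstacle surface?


center_dist = sqrt((7.5-5.2)^2 + (7.9-5.3)^2)
= sqrt(5.29 + 6.76)
= 3.4713
min_dist = center_dist - radius = 3.4713 - 1.3 = 2.1713 m


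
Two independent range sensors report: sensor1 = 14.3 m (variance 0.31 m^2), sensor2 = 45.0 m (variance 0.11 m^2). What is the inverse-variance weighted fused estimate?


w1 = (1/var1) / (1/var1 + 1/var2)
   = 3.2258 / (3.2258 + 9.0909) = 0.2619
w2 = 1 - w1 = 0.7381
fused = w1*s1 + w2*s2 = 3.7452 + 33.2143
= 36.9595 m


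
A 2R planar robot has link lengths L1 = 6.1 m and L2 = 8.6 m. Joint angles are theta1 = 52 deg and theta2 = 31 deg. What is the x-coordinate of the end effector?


Convert angles to radians: theta1 = 0.9076, theta2 = 0.5411
x = L1*cos(theta1) + L2*cos(theta1+theta2)
x = 3.7555 + 1.0481
x = 4.8036


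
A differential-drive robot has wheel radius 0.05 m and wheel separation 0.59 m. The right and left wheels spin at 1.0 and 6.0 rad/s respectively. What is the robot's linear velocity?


vR = r*wR = 0.05*1.0 = 0.05 m/s
vL = r*wL = 0.05*6.0 = 0.3 m/s
v = (vR+vL)/2 = 0.175 m/s
omega = (vR-vL)/L = -0.4237 rad/s
linear velocity = 0.175 m/s
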